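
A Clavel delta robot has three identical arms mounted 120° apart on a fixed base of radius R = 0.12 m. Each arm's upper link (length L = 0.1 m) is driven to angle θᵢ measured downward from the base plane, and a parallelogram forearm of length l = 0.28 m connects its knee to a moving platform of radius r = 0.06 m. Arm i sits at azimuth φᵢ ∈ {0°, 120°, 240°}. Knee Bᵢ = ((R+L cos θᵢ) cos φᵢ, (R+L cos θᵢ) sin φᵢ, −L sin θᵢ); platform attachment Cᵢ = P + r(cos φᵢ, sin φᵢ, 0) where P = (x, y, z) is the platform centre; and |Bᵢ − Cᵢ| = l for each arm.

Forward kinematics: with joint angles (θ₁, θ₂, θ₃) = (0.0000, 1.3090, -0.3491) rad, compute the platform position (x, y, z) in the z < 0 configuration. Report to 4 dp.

(0.0619, -0.1604, -0.2074)

O1 = (0.1600·cos0.0°, 0.1600·sin0.0°, 0.0000) = (0.1600, 0.0000, 0.0000)
φ2=120.0°: virtual centre (-0.0429, 0.0744, -0.0966), radius l
arm 3 at φ=240.0°: e+L cos θ3 = 0.1540;  O3 = (-0.0770, -0.1333, 0.0342)
subtract pairs → two planes through P
plane₁₂: -0.4059x+0.1488y+-0.1932z = -0.0089
det = 0.1787;  x = 0.0139+-0.2313z,  y = -0.0219+0.6676z
quadratic in z: (1.4992)z²+(0.0383)z+(-0.0566)=0, √Δ=0.5837 → z ∈ {-0.2074, 0.1819}; z = -0.2074 (taking z<0)
x = 0.0619, y = -0.1604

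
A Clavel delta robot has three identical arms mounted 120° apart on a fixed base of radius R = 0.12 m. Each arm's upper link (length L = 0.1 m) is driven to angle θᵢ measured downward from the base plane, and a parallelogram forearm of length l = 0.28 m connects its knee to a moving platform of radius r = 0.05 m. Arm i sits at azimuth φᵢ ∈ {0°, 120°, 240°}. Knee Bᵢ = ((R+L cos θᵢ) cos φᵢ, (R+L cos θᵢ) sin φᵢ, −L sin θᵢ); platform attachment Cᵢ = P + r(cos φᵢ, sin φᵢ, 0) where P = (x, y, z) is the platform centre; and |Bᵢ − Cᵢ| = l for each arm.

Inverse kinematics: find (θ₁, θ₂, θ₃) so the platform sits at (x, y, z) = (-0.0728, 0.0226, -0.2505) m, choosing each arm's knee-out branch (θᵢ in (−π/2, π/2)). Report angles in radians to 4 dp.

φ1=0.0° → target in arm frame (-0.0728, 0.0226)
  A=0.1428, B=-0.2505, C=(l²−L²−A²−y'²−z²)/(2L)=-0.0763
  θ1 = atan2(B,A) + arccos(C/0.2883) = 0.7858
arm 2 (φ=120.0°): x'=0.0560, y'=0.0517
  e−x'=0.0140;  (l²−L²−(e−x')²−y'²−z²)/2L = 0.0139
  √(A²+B²)=0.2509;  θ2 = -1.5149+1.5155 ≈ 0.0006
φ3=240.0° → target in arm frame (0.0168, -0.0743)
  e−x'=0.0532;  (l²−L²−(e−x')²−y'²−z²)/2L = -0.0135
  θ3 = atan2(B,A) + arccos(C/0.2561) = 0.2620

θ₁ = 0.7858, θ₂ = 0.0006, θ₃ = 0.2620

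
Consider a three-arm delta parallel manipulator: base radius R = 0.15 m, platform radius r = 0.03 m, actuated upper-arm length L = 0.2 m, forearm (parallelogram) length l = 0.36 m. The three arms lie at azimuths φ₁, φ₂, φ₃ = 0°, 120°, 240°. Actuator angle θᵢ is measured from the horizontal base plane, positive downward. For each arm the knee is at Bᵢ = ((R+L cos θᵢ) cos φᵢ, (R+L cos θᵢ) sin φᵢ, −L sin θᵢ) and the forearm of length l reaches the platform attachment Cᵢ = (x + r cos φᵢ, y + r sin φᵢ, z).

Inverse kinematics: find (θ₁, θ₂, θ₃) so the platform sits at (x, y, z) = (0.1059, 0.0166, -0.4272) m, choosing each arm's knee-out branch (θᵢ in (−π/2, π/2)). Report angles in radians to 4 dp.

arm 1 (φ=0.0°): x'=0.1059, y'=0.0166
  e−x'=0.0141;  (l²−L²−(e−x')²−y'²−z²)/2L = -0.2334
  γ=atan2(-0.4272,0.0141)=-1.5378;  ψ=arccos(-0.5461)=2.1485;  θ1=γ+ψ≈0.6107
arm 2 (φ=120.0°): x'=-0.0386, y'=-0.1000
  e−x'=0.1586;  (l²−L²−(e−x')²−y'²−z²)/2L = -0.3201
  θ2 = atan2(B,A) + arccos(C/0.4557) = 1.1343
arm 3 (φ=240.0°): x'=-0.0673, y'=0.0834
  e−x'=0.1873;  (l²−L²−(e−x')²−y'²−z²)/2L = -0.3374
  √(A²+B²)=0.4665;  θ3 = -1.1575+2.3793 ≈ 1.2217

θ₁ = 0.6107, θ₂ = 1.1343, θ₃ = 1.2217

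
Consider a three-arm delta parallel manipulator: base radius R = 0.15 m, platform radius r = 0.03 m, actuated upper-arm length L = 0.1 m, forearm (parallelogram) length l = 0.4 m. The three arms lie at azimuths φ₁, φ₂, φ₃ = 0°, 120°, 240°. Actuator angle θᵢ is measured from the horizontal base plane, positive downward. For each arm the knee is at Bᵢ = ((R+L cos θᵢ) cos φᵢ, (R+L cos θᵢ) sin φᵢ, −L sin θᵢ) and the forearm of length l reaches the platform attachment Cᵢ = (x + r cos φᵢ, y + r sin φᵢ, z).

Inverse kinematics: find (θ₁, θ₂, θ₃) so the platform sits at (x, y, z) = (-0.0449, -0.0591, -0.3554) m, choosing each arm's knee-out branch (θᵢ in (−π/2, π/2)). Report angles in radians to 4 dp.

θ₁ = 0.5238, θ₂ = 0.4368, θ₃ = -0.1742

rotate P by −φ1: (-0.0449, -0.0591, -0.3554)
  A cos θ + B sin θ = C:  0.1649·cos θ + -0.3554·sin θ = -0.0350
  θ1 = atan2(B,A) + arccos(C/0.3918) = 0.5238
φ2=120.0° → target in arm frame (-0.0287, 0.0684)
  A=0.1487, B=-0.3554, C=(l²−L²−A²−y'²−z²)/(2L)=-0.0156
  γ=atan2(-0.3554,0.1487)=-1.1745;  ψ=arccos(-0.0404)=1.6112;  θ2=γ+ψ≈0.4368
rotate P by −φ3: (0.0736, -0.0093, -0.3554)
  A=0.0464, B=-0.3554, C=(l²−L²−A²−y'²−z²)/(2L)=0.1073
  √(A²+B²)=0.3584;  θ3 = -1.4411+1.2668 ≈ -0.1742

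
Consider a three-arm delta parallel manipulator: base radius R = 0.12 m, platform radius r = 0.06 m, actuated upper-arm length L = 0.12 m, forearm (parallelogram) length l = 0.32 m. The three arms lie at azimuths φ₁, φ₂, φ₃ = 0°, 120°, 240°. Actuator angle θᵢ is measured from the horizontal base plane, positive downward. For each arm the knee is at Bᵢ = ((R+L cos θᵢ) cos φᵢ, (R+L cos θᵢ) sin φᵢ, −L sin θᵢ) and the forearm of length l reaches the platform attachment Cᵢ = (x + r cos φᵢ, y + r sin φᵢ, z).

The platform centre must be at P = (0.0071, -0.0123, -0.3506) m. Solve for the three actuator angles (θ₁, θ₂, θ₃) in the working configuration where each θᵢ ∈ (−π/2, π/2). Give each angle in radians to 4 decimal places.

φ1=0.0° → target in arm frame (0.0071, -0.0123)
  A=0.0529, B=-0.3506, C=(l²−L²−A²−y'²−z²)/(2L)=-0.1578
  √(A²+B²)=0.3546;  θ1 = -1.4210+2.0320 ≈ 0.6110
arm 2 (φ=120.0°): x'=-0.0142, y'=0.0000
  A=0.0742, B=-0.3506, C=(l²−L²−A²−y'²−z²)/(2L)=-0.1684
  θ2 = atan2(B,A) + arccos(C/0.3584) = 0.6979
arm 3 (φ=240.0°): x'=0.0071, y'=0.0123
  e−x'=0.0529;  (l²−L²−(e−x')²−y'²−z²)/2L = -0.1578
  θ3 = atan2(B,A) + arccos(C/0.3546) = 0.6109

θ₁ = 0.6110, θ₂ = 0.6979, θ₃ = 0.6109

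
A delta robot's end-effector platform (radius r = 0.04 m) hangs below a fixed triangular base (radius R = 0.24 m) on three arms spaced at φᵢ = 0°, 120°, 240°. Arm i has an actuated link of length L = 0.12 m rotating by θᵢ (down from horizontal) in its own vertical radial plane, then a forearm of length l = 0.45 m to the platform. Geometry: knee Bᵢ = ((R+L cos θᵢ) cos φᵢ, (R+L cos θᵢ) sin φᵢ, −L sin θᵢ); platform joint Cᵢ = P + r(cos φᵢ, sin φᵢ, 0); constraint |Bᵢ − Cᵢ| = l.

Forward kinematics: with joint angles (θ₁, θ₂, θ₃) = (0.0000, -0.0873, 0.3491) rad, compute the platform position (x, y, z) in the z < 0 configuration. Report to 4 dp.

(0.0123, 0.0333, -0.3266)

φ1=0.0°: virtual centre (0.3200, 0.0000, 0.0000), radius l
arm 2 at φ=120.0°: (R−r)+L cos θ2 = 0.3195;  centre 2 = (-0.1598, 0.2767, 0.0105)
centre 3 = (0.3128·cos240.0°, 0.3128·sin240.0°, -0.0410) = (-0.1564, -0.2709, -0.0410)
eliminate P² terms by subtracting sphere 1 from 2 and 3
[-0.9595 0.5535 0.0209]·P = -0.0002;  [-0.9528 -0.5417 -0.0821]·P = -0.0029
det = 1.0471;  x = 0.0016+-0.0326z,  y = 0.0025+-0.0943z
into |P−centre ₁|² = l²: 1.0099z² + 0.0203z + -0.1011 = 0;  Δ = 0.4090;  z = -0.3266 or 0.3066 → z<0 root = -0.3266
x = 0.0123, y = 0.0333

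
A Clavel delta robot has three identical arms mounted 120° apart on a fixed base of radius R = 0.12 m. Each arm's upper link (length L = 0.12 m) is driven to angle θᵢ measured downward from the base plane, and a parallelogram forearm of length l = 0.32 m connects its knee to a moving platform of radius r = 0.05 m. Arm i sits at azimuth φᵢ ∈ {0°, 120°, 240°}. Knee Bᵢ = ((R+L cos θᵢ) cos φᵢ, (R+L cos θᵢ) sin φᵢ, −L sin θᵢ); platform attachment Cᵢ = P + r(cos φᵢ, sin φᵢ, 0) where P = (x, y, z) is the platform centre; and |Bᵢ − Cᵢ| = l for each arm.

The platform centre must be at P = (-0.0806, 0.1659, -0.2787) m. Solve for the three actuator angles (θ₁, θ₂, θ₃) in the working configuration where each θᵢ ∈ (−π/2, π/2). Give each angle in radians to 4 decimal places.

rotate P by −φ1: (-0.0806, 0.1659, -0.2787)
  A=0.1506, B=-0.2787, C=(l²−L²−A²−y'²−z²)/(2L)=-0.1662
  θ1 = atan2(B,A) + arccos(C/0.3168) = 1.0475
φ2=120.0° → target in arm frame (0.1840, -0.0131)
  A=-0.1140, B=-0.2787, C=(l²−L²−A²−y'²−z²)/(2L)=-0.0118
  γ=atan2(-0.2787,-0.1140)=-1.9590;  ψ=arccos(-0.0393)=1.6101;  θ2=γ+ψ≈-0.3489
arm 3 (φ=240.0°): x'=-0.1034, y'=-0.1528
  e−x'=0.1734;  (l²−L²−(e−x')²−y'²−z²)/2L = -0.1794
  γ=atan2(-0.2787,0.1734)=-1.0143;  ψ=arccos(-0.5467)=2.1492;  θ3=γ+ψ≈1.1349

θ₁ = 1.0475, θ₂ = -0.3489, θ₃ = 1.1349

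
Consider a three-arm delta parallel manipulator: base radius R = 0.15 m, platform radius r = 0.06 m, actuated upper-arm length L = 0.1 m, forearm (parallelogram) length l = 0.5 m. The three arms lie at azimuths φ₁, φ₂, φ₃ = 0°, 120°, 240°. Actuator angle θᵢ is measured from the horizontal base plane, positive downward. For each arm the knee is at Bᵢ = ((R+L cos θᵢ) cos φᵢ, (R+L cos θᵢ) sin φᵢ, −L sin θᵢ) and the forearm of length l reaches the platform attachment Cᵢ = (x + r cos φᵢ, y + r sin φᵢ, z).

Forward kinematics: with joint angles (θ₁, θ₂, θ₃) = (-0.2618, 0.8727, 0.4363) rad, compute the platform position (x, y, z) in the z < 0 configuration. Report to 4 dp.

(0.1571, -0.0708, -0.4682)

φ1=0.0°: virtual centre (0.1866, 0.0000, 0.0259), radius l
S2 = (0.1543·cos120.0°, 0.1543·sin120.0°, -0.0766) = (-0.0771, 0.1336, -0.0766)
arm 3 at φ=240.0°: e+L cos θ3 = 0.1806;  S3 = (-0.0903, -0.1564, -0.0423)
subtract pairs → two planes through P
plane₁₂: -0.5275x+0.2672y+-0.2050z = -0.0058
Cramer: x(z) = 0.0067-0.3212z;  y(z) = -0.0085+0.1330z
sphere 1 gives Az²+Bz+C=0 with A=1.1209, B=0.0615, C=-0.2169;  B²−4AC=0.9763;  roots -0.4682, 0.4133;  negative root z = -0.4682
x = 0.1571, y = -0.0708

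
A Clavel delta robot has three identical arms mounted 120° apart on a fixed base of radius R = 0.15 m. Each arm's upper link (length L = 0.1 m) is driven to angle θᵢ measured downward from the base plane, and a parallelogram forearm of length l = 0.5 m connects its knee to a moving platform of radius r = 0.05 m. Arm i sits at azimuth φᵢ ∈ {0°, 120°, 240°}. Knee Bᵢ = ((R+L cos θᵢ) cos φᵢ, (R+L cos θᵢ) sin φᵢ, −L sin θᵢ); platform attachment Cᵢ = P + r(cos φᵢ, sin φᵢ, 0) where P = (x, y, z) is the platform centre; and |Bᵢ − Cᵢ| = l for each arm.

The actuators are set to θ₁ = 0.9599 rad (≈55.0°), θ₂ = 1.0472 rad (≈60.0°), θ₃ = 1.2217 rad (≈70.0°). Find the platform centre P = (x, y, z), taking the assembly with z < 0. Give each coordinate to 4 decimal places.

arm 1 at φ=0.0°: ρ1 = 0.1574;  O1 = (0.1574, 0.0000, -0.0819)
O2 = (0.1500·cos120.0°, 0.1500·sin120.0°, -0.0866) = (-0.0750, 0.1299, -0.0866)
O3 = (0.1342·cos240.0°, 0.1342·sin240.0°, -0.0940) = (-0.0671, -0.1162, -0.0940)
subtract pairs → two planes through P
plane₁₂: -0.4647x+0.2598y+-0.0094z = -0.0015
Cramer: x(z) = 0.0069-0.0376z;  y(z) = 0.0066-0.0311z
quadratic in z: (1.0024)z²+(0.1747)z+(-0.2206)=0, √Δ=0.9566 → z ∈ {-0.5643, 0.3900}; z = -0.5643 (taking z<0)
x = 0.0281, y = 0.0242

(0.0281, 0.0242, -0.5643)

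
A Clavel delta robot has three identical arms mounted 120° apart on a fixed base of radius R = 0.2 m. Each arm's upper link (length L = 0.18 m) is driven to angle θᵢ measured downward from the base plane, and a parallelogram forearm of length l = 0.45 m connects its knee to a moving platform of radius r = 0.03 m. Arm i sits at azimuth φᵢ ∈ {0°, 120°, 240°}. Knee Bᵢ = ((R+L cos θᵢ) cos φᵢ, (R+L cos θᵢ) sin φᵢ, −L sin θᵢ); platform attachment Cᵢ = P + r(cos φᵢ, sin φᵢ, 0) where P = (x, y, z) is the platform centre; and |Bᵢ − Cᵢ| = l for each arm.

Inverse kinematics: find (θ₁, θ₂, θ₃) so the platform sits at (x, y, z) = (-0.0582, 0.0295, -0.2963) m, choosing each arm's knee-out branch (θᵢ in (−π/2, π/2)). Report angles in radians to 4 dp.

θ₁ = 0.4364, θ₂ = -0.2619, θ₃ = 0.0876

φ1=0.0° → target in arm frame (-0.0582, 0.0295)
  A=0.2282, B=-0.2963, C=(l²−L²−A²−y'²−z²)/(2L)=0.0816
  γ=atan2(-0.2963,0.2282)=-0.9145;  ψ=arccos(0.2181)=1.3510;  θ1=γ+ψ≈0.4364
φ2=120.0° → target in arm frame (0.0546, 0.0357)
  A cos θ + B sin θ = C:  0.1154·cos θ + -0.2963·sin θ = 0.1881
  θ2 = atan2(B,A) + arccos(C/0.3180) = -0.2619
rotate P by −φ3: (0.0036, -0.0652, -0.2963)
  A cos θ + B sin θ = C:  0.1664·cos θ + -0.2963·sin θ = 0.1399
  √(A²+B²)=0.3399;  θ3 = -1.0590+1.1466 ≈ 0.0876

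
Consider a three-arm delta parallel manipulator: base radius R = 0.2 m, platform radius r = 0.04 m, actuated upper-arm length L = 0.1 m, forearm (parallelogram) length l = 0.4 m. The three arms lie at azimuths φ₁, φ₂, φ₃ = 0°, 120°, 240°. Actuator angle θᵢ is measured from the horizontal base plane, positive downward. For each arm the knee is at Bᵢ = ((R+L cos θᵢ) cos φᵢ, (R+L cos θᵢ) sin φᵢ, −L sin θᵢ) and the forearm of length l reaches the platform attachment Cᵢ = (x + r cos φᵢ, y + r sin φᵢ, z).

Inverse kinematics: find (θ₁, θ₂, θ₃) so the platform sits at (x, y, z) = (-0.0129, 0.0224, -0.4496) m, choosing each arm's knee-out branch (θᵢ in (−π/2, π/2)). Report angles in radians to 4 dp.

θ₁ = 1.3960, θ₂ = 1.1341, θ₃ = 1.3964

φ1=0.0° → target in arm frame (-0.0129, 0.0224)
  A=0.1729, B=-0.4496, C=(l²−L²−A²−y'²−z²)/(2L)=-0.4127
  γ=atan2(-0.4496,0.1729)=-1.2037;  ψ=arccos(-0.8567)=2.5997;  θ1=γ+ψ≈1.3960
arm 2 (φ=120.0°): x'=0.0258, y'=0.0000
  A cos θ + B sin θ = C:  0.1342·cos θ + -0.4496·sin θ = -0.3507
  √(A²+B²)=0.4692;  θ2 = -1.2808+2.4150 ≈ 1.1341
φ3=240.0° → target in arm frame (-0.0129, -0.0224)
  A=0.1729, B=-0.4496, C=(l²−L²−A²−y'²−z²)/(2L)=-0.4128
  θ3 = atan2(B,A) + arccos(C/0.4817) = 1.3964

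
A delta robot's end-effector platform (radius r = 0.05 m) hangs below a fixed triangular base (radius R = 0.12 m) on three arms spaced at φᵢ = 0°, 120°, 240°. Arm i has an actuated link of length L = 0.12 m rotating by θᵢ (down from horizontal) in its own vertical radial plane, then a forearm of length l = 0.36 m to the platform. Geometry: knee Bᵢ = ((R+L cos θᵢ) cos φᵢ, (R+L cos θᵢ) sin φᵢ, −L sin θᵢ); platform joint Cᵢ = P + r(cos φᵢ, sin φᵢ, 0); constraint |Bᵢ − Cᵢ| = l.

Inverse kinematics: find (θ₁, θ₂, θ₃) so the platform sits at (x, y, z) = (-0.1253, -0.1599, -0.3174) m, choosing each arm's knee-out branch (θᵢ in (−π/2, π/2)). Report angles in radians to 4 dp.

θ₁ = 1.1348, θ₂ = 0.9599, θ₃ = -0.3487

arm 1 (φ=0.0°): x'=-0.1253, y'=-0.1599
  A cos θ + B sin θ = C:  0.1953·cos θ + -0.3174·sin θ = -0.2052
  √(A²+B²)=0.3727;  θ1 = -1.0192+2.1540 ≈ 1.1348
arm 2 (φ=120.0°): x'=-0.0758, y'=0.1885
  e−x'=0.1458;  (l²−L²−(e−x')²−y'²−z²)/2L = -0.1764
  γ=atan2(-0.3174,0.1458)=-1.1401;  ψ=arccos(-0.5049)=2.1001;  θ2=γ+ψ≈0.9599
rotate P by −φ3: (0.2011, -0.0286, -0.3174)
  A=-0.1311, B=-0.3174, C=(l²−L²−A²−y'²−z²)/(2L)=-0.0148
  γ=atan2(-0.3174,-0.1311)=-1.9626;  ψ=arccos(-0.0431)=1.6139;  θ3=γ+ψ≈-0.3487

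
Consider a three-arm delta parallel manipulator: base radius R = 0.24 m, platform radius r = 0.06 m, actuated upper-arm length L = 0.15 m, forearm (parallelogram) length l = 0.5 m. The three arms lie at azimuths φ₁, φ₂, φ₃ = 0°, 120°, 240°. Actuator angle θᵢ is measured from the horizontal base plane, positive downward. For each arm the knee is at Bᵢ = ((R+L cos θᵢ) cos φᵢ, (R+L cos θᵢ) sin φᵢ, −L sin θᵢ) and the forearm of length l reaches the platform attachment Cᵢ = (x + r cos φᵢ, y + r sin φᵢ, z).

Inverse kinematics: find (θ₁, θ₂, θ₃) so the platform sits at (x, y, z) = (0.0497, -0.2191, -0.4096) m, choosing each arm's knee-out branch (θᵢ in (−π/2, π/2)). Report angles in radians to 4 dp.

φ1=0.0° → target in arm frame (0.0497, -0.2191)
  A cos θ + B sin θ = C:  0.1303·cos θ + -0.4096·sin θ = -0.0175
  θ1 = atan2(B,A) + arccos(C/0.4298) = 0.3488
rotate P by −φ2: (-0.2146, 0.0665, -0.4096)
  e−x'=0.3946;  (l²−L²−(e−x')²−y'²−z²)/2L = -0.3347
  √(A²+B²)=0.5688;  θ2 = -0.8041+2.1999 ≈ 1.3959
φ3=240.0° → target in arm frame (0.1649, 0.1526)
  A cos θ + B sin θ = C:  0.0151·cos θ + -0.4096·sin θ = 0.1207
  γ=atan2(-0.4096,0.0151)=-1.5339;  ψ=arccos(0.2945)=1.2718;  θ3=γ+ψ≈-0.2621

θ₁ = 0.3488, θ₂ = 1.3959, θ₃ = -0.2621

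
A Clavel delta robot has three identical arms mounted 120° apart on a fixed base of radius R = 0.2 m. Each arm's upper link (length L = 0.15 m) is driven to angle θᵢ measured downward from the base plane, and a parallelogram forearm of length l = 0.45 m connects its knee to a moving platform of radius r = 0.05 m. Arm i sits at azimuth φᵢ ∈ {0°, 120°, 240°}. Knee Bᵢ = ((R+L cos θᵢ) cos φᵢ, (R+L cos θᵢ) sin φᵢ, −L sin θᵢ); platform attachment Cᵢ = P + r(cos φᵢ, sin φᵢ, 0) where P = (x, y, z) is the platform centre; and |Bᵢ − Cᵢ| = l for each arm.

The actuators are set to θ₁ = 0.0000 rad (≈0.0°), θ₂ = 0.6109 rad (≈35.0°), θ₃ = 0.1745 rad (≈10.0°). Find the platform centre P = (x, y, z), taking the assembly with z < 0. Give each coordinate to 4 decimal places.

(0.0535, -0.0541, -0.3725)

arm 1 at φ=0.0°: ρ1 = 0.3000;  centre 1 = (0.3000, 0.0000, 0.0000)
φ2=120.0°: virtual centre (-0.1364, 0.2363, -0.0860), radius l
centre 3 = (0.2977·cos240.0°, 0.2977·sin240.0°, -0.0260) = (-0.1489, -0.2578, -0.0260)
|centre ₂|²−|centre ₁|² = -0.0081;  |centre ₃|²−|centre ₁|² = -0.0007
plane₁₂: -0.8729x+0.4726y+-0.1721z = -0.0081
det = 0.8744;  x = 0.0052+-0.1296z,  y = -0.0077+0.1247z
quadratic in z: (1.0324)z²+(0.0745)z+(-0.1155)=0, √Δ=0.6947 → z ∈ {-0.3725, 0.3004}; z = -0.3725 (taking z<0)
x = 0.0535, y = -0.0541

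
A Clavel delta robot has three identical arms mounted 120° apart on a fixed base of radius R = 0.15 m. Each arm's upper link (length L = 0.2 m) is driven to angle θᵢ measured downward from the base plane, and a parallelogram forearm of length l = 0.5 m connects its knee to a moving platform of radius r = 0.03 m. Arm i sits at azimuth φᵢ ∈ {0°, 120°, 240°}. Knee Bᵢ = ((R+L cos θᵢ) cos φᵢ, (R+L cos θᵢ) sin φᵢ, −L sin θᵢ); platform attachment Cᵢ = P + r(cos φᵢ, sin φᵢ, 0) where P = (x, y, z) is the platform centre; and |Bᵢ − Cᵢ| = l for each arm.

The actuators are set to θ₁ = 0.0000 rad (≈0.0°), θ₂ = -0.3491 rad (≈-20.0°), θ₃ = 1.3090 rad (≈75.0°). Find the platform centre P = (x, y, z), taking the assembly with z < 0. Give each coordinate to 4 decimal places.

(0.1101, 0.2815, -0.3559)

φ1=0.0°: virtual centre (0.3200, 0.0000, 0.0000), radius l
arm 2 at φ=120.0°: ρ2 = 0.3079;  O2 = (-0.1540, 0.2667, 0.0684)
O3 = (0.1718·cos240.0°, 0.1718·sin240.0°, -0.1932) = (-0.0859, -0.1488, -0.1932)
eliminate P² terms by subtracting sphere 1 from 2 and 3
linear system: -0.9479x+0.5334y = -0.0029−0.1368z; -0.8118x+-0.2975y = -0.0356−-0.3864z
det = 0.7150;  x = 0.0277+-0.2313z,  y = 0.0439+-0.6676z
sphere 1 gives Az²+Bz+C=0 with A=1.4992, B=0.0766, C=-0.1627;  B²−4AC=0.9813;  roots -0.3559, 0.3048;  negative root z = -0.3559
x = 0.1101, y = 0.2815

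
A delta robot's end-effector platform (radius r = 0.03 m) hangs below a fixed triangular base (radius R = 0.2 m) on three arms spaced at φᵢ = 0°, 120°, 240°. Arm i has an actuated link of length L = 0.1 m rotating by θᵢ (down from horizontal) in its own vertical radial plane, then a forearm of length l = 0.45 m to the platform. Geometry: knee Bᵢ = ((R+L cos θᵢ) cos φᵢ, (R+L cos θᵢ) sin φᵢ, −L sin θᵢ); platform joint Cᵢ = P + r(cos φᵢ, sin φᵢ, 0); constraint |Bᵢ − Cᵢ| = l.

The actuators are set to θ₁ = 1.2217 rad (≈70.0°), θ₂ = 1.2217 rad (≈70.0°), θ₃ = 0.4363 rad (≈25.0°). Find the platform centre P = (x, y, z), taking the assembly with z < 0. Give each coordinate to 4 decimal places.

O1 = (0.2042·cos0.0°, 0.2042·sin0.0°, -0.0940) = (0.2042, 0.0000, -0.0940)
arm 2 at φ=120.0°: e+L cos θ2 = 0.2042;  O2 = (-0.1021, 0.1768, -0.0940)
φ3=240.0°: virtual centre (-0.1303, -0.2257, -0.0423), radius l
eliminate P² terms by subtracting sphere 1 from 2 and 3
linear system: -0.6126x+0.3537y = 0.0000−0.0000z; -0.6690x+-0.4514y = 0.0192−0.1034z
det = 0.5132;  x = -0.0132+0.0713z,  y = -0.0229+0.1235z
quadratic in z: (1.0203)z²+(0.1513)z+(-0.1459)=0, √Δ=0.7863 → z ∈ {-0.4594, 0.3112}; z = -0.4594 (taking z<0)
x = -0.0460, y = -0.0796

(-0.0460, -0.0796, -0.4594)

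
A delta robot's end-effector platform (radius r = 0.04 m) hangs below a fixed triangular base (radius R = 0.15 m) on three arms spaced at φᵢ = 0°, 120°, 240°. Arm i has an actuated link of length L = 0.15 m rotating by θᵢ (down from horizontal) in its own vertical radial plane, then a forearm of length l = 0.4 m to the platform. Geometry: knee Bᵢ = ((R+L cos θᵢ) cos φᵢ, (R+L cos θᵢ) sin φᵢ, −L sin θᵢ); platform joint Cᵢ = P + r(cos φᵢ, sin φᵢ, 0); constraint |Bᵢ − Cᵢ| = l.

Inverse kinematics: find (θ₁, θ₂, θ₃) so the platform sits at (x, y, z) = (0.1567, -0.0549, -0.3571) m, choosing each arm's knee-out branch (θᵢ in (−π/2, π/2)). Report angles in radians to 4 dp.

θ₁ = -0.1743, θ₂ = 1.0471, θ₃ = 0.6978

arm 1 (φ=0.0°): x'=0.1567, y'=-0.0549
  A cos θ + B sin θ = C:  -0.0467·cos θ + -0.3571·sin θ = 0.0159
  √(A²+B²)=0.3601;  θ1 = -1.7008+1.5265 ≈ -0.1743
rotate P by −φ2: (-0.1259, -0.1083, -0.3571)
  A=0.2359, B=-0.3571, C=(l²−L²−A²−y'²−z²)/(2L)=-0.1913
  γ=atan2(-0.3571,0.2359)=-0.9870;  ψ=arccos(-0.4470)=2.0342;  θ2=γ+ψ≈1.0471
φ3=240.0° → target in arm frame (-0.0308, 0.1632)
  e−x'=0.1408;  (l²−L²−(e−x')²−y'²−z²)/2L = -0.1216
  θ3 = atan2(B,A) + arccos(C/0.3839) = 0.6978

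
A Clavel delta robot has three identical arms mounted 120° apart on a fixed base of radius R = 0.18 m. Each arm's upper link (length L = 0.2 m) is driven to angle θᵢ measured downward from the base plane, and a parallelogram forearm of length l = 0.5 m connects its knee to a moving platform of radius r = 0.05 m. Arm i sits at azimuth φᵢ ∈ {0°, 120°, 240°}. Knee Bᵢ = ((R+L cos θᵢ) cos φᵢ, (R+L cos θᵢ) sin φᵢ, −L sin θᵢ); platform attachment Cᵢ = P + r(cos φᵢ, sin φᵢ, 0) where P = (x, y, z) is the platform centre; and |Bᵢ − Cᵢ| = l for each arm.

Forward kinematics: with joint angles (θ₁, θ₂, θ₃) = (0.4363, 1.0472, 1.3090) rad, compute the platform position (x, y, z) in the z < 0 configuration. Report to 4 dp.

(0.1696, 0.0604, -0.5602)

φ1=0.0°: virtual centre (0.3113, 0.0000, -0.0845), radius l
arm 2 at φ=120.0°: ρ2 = 0.2300;  O2 = (-0.1150, 0.1992, -0.1732)
O3 = (0.1818·cos240.0°, 0.1818·sin240.0°, -0.1932) = (-0.0909, -0.1574, -0.1932)
|O₂|²−|O₁|² = -0.0211;  |O₃|²−|O₁|² = -0.0337
linear system: -0.8525x+0.3984y = -0.0211−-0.1774z; -0.8043x+-0.3148y = -0.0337−-0.2173z
Cramer: x(z) = 0.0341-0.2419z;  y(z) = 0.0199-0.0724z
quadratic in z: (1.0637)z²+(0.3002)z+(-0.1656)=0, √Δ=0.8916 → z ∈ {-0.5602, 0.2779}; z = -0.5602 (taking z<0)
x = 0.1696, y = 0.0604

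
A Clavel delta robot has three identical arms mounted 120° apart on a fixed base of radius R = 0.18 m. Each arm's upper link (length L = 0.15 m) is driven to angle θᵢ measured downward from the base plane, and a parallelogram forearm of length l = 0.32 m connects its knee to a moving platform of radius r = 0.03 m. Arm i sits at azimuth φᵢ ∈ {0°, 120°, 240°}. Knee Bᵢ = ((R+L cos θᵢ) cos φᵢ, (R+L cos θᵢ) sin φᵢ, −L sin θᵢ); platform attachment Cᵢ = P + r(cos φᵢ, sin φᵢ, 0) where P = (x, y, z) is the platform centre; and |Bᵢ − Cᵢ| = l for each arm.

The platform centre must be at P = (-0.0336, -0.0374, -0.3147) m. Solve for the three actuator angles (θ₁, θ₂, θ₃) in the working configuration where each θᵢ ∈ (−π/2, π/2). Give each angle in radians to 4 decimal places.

arm 1 (φ=0.0°): x'=-0.0336, y'=-0.0374
  A=0.1836, B=-0.3147, C=(l²−L²−A²−y'²−z²)/(2L)=-0.1808
  θ1 = atan2(B,A) + arccos(C/0.3643) = 1.0474
arm 2 (φ=120.0°): x'=-0.0156, y'=0.0478
  e−x'=0.1656;  (l²−L²−(e−x')²−y'²−z²)/2L = -0.1628
  γ=atan2(-0.3147,0.1656)=-1.0864;  ψ=arccos(-0.4578)=2.0463;  θ2=γ+ψ≈0.9599
φ3=240.0° → target in arm frame (0.0492, -0.0104)
  e−x'=0.1008;  (l²−L²−(e−x')²−y'²−z²)/2L = -0.0980
  √(A²+B²)=0.3305;  θ3 = -1.2608+1.8720 ≈ 0.6112

θ₁ = 1.0474, θ₂ = 0.9599, θ₃ = 0.6112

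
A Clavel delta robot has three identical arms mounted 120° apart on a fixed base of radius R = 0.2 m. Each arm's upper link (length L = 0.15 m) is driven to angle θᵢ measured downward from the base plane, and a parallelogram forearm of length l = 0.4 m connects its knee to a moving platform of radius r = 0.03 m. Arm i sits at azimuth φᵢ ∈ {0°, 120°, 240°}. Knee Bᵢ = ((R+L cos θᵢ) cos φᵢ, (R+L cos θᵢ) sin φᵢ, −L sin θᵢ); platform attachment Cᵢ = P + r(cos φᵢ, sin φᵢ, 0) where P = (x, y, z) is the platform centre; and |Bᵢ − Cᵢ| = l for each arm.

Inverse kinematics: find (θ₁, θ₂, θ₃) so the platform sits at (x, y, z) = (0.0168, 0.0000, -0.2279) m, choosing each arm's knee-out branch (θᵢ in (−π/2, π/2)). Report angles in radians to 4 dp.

θ₁ = -0.2618, θ₂ = 0.0000, θ₃ = 0.0000

rotate P by −φ1: (0.0168, 0.0000, -0.2279)
  e−x'=0.1532;  (l²−L²−(e−x')²−y'²−z²)/2L = 0.2070
  θ1 = atan2(B,A) + arccos(C/0.2746) = -0.2618
arm 2 (φ=120.0°): x'=-0.0084, y'=-0.0145
  e−x'=0.1784;  (l²−L²−(e−x')²−y'²−z²)/2L = 0.1784
  γ=atan2(-0.2279,0.1784)=-0.9066;  ψ=arccos(0.6164)=0.9066;  θ2=γ+ψ≈0.0000
φ3=240.0° → target in arm frame (-0.0084, 0.0145)
  e−x'=0.1784;  (l²−L²−(e−x')²−y'²−z²)/2L = 0.1784
  γ=atan2(-0.2279,0.1784)=-0.9066;  ψ=arccos(0.6164)=0.9066;  θ3=γ+ψ≈0.0000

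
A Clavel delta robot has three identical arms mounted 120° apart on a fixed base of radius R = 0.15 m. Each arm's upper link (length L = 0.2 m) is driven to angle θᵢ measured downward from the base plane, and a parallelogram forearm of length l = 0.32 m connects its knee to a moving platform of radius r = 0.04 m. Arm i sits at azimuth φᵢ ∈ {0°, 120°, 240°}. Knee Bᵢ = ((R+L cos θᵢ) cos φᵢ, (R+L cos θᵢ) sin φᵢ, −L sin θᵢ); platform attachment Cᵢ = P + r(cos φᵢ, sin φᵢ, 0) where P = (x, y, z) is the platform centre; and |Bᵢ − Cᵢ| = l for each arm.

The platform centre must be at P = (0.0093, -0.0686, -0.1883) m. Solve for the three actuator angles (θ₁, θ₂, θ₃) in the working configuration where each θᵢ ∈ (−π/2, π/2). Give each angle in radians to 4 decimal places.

θ₁ = 0.3490, θ₂ = 0.7855, θ₃ = 0.0000

φ1=0.0° → target in arm frame (0.0093, -0.0686)
  e−x'=0.1007;  (l²−L²−(e−x')²−y'²−z²)/2L = 0.0302
  √(A²+B²)=0.2135;  θ1 = -1.0797+1.4287 ≈ 0.3490
φ2=120.0° → target in arm frame (-0.0641, 0.0262)
  e−x'=0.1741;  (l²−L²−(e−x')²−y'²−z²)/2L = -0.0101
  θ2 = atan2(B,A) + arccos(C/0.2564) = 0.7855
arm 3 (φ=240.0°): x'=0.0548, y'=0.0424
  A cos θ + B sin θ = C:  0.0552·cos θ + -0.1883·sin θ = 0.0552
  γ=atan2(-0.1883,0.0552)=-1.2854;  ψ=arccos(0.2815)=1.2854;  θ3=γ+ψ≈0.0000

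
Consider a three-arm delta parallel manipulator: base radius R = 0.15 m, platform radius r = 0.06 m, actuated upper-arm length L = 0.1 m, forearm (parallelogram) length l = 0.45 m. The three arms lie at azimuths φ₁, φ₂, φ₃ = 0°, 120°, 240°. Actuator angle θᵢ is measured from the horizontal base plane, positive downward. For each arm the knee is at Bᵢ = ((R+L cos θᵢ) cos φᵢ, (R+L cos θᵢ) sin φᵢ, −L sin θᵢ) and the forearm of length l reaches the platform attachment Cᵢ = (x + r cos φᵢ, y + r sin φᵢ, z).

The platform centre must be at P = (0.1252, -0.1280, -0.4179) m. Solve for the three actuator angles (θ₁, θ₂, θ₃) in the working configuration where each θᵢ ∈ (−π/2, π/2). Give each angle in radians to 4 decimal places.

θ₁ = -0.0869, θ₂ = 1.1349, θ₃ = 0.2624

arm 1 (φ=0.0°): x'=0.1252, y'=-0.1280
  A=-0.0352, B=-0.4179, C=(l²−L²−A²−y'²−z²)/(2L)=0.0012
  θ1 = atan2(B,A) + arccos(C/0.4194) = -0.0869
rotate P by −φ2: (-0.1735, -0.0444, -0.4179)
  A cos θ + B sin θ = C:  0.2635·cos θ + -0.4179·sin θ = -0.2676
  θ2 = atan2(B,A) + arccos(C/0.4940) = 1.1349
rotate P by −φ3: (0.0483, 0.1724, -0.4179)
  A cos θ + B sin θ = C:  0.0417·cos θ + -0.4179·sin θ = -0.0681
  θ3 = atan2(B,A) + arccos(C/0.4200) = 0.2624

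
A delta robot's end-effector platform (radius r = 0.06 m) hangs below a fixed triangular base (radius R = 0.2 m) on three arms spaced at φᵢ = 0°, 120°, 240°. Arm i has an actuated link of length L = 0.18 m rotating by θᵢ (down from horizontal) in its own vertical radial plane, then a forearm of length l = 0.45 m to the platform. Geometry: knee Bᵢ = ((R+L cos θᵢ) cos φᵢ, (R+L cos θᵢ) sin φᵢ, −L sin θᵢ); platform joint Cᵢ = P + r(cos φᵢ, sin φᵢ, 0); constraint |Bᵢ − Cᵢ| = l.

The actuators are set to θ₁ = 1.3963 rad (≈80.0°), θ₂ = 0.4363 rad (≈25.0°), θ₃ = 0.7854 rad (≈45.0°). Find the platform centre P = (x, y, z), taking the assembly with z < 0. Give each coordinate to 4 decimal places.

(-0.1625, 0.0534, -0.4744)

φ1=0.0°: virtual centre (0.1713, 0.0000, -0.1773), radius l
φ2=120.0°: virtual centre (-0.1516, 0.2625, -0.0761), radius l
φ3=240.0°: virtual centre (-0.1336, -0.2315, -0.1273), radius l
eliminate P² terms by subtracting sphere 1 from 2 and 3
plane₁₂: -0.6456x+0.5251y+0.2024z = 0.0369
Cramer: x(z) = -0.0504+0.2362z;  y(z) = 0.0083-0.0951z
quadratic in z: (1.0648)z²+(0.2483)z+(-0.1219)=0, √Δ=0.7620 → z ∈ {-0.4744, 0.2413}; z = -0.4744 (taking z<0)
x = -0.1625, y = 0.0534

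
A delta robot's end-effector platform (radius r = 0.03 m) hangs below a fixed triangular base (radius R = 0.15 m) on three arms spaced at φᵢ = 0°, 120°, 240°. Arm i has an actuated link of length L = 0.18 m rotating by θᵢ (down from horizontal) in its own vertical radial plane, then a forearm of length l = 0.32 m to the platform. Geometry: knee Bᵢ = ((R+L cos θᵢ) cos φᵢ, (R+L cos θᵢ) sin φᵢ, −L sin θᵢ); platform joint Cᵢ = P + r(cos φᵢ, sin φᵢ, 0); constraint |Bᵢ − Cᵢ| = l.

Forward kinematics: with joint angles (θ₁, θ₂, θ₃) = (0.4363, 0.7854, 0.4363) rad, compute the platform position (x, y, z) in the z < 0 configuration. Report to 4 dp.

(0.0225, -0.0390, -0.2576)

φ1=0.0°: virtual centre (0.2831, 0.0000, -0.0761), radius l
φ2=120.0°: virtual centre (-0.1236, 0.2141, -0.1273), radius l
arm 3 at φ=240.0°: e+L cos θ3 = 0.2831;  S3 = (-0.1416, -0.2452, -0.0761)
|S₂|²−|S₁|² = -0.0086;  |S₃|²−|S₁|² = 0.0000
linear system: -0.8136x+0.4283y = -0.0086−-0.1024z; -0.8494x+-0.4904y = 0.0000−0.0000z
det = 0.7628;  x = 0.0055+-0.0659z,  y = -0.0096+0.1141z
sphere 1 gives Az²+Bz+C=0 with A=1.0173, B=0.1865, C=-0.0195;  B²−4AC=0.1140;  roots -0.2576, 0.0743;  negative root z = -0.2576
x = 0.0225, y = -0.0390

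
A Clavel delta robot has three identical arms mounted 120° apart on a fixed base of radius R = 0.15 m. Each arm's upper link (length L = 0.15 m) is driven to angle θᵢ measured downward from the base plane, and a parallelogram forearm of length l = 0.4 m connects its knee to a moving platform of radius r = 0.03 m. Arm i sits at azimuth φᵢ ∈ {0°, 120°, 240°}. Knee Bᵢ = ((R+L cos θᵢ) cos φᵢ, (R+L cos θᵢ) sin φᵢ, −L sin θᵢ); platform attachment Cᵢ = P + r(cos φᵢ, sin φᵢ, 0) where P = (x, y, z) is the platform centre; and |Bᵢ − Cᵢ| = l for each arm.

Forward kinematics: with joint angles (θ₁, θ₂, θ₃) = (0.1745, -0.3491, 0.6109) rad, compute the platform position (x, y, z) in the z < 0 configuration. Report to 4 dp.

(0.0001, 0.1012, -0.3056)

arm 1 at φ=0.0°: ρ1 = 0.2677;  O1 = (0.2677, 0.0000, -0.0260)
O2 = (0.2610·cos120.0°, 0.2610·sin120.0°, 0.0513) = (-0.1305, 0.2260, 0.0513)
φ3=240.0°: virtual centre (-0.1214, -0.2103, -0.0860), radius l
subtract pairs → two planes through P
plane₁₂: -0.7964x+0.4520y+0.1547z = -0.0016
det = 0.6868;  x = 0.0049+0.0158z,  y = 0.0051+-0.3145z
sphere 1 gives Az²+Bz+C=0 with A=1.0991, B=0.0406, C=-0.0902;  B²−4AC=0.3984;  roots -0.3056, 0.2686;  negative root z = -0.3056
x = 0.0001, y = 0.1012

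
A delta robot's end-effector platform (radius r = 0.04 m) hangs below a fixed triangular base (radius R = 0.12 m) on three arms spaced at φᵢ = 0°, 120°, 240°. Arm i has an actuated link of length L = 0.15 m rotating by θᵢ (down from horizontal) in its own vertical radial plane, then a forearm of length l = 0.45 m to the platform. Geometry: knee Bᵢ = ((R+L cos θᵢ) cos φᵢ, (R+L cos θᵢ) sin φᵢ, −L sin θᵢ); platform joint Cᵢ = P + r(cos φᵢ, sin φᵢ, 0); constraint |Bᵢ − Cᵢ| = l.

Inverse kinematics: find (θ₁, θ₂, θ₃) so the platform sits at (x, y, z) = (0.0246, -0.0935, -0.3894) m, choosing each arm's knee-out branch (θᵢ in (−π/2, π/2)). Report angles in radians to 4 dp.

arm 1 (φ=0.0°): x'=0.0246, y'=-0.0935
  A=0.0554, B=-0.3894, C=(l²−L²−A²−y'²−z²)/(2L)=0.0552
  γ=atan2(-0.3894,0.0554)=-1.4295;  ψ=arccos(0.1403)=1.4300;  θ1=γ+ψ≈0.0005
φ2=120.0° → target in arm frame (-0.0933, 0.0254)
  A=0.1733, B=-0.3894, C=(l²−L²−A²−y'²−z²)/(2L)=-0.0077
  √(A²+B²)=0.4262;  θ2 = -1.1521+1.5888 ≈ 0.4367
arm 3 (φ=240.0°): x'=0.0687, y'=0.0681
  A=0.0113, B=-0.3894, C=(l²−L²−A²−y'²−z²)/(2L)=0.0787
  θ3 = atan2(B,A) + arccos(C/0.3896) = -0.1743

θ₁ = 0.0005, θ₂ = 0.4367, θ₃ = -0.1743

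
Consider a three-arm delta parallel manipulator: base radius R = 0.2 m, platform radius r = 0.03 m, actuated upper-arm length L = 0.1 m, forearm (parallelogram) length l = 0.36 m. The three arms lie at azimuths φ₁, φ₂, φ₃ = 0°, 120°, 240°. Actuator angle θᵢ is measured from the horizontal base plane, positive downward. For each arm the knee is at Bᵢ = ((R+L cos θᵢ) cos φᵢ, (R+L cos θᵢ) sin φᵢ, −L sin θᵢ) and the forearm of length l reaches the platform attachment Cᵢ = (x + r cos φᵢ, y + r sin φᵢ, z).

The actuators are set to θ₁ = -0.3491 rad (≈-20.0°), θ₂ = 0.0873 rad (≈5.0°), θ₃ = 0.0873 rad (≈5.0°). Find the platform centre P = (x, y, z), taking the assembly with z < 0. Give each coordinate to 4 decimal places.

centre 1 = (0.2640·cos0.0°, 0.2640·sin0.0°, 0.0342) = (0.2640, 0.0000, 0.0342)
centre 2 = (0.2696·cos120.0°, 0.2696·sin120.0°, -0.0087) = (-0.1348, 0.2335, -0.0087)
arm 3 at φ=240.0°: (R−r)+L cos θ3 = 0.2696;  centre 3 = (-0.1348, -0.2335, -0.0087)
|centre ₂|²−|centre ₁|² = 0.0019;  |centre ₃|²−|centre ₁|² = 0.0019
[-0.7976 0.4670 -0.0858]·P = 0.0019;  [-0.7976 -0.4670 -0.0858]·P = 0.0019
det = 0.7449;  x = -0.0024+-0.1076z,  y = 0.0000+0.0000z
quadratic in z: (1.0116)z²+(-0.0111)z+(-0.0575)=0, √Δ=0.4824 → z ∈ {-0.2330, 0.2439}; z = -0.2330 (taking z<0)
x = 0.0227, y = 0.0000

(0.0227, 0.0000, -0.2330)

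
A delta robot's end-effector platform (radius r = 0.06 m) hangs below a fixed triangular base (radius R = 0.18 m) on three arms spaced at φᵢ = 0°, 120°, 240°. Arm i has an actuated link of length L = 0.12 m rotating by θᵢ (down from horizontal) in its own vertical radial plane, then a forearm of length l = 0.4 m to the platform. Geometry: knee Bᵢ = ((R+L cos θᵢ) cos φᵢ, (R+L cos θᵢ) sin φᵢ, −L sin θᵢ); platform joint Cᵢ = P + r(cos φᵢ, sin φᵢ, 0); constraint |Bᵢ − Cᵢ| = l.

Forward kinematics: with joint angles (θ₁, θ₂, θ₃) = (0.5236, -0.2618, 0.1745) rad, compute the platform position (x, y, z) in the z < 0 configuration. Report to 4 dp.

arm 1 at φ=0.0°: ρ1 = 0.2239;  S1 = (0.2239, 0.0000, -0.0600)
φ2=120.0°: virtual centre (-0.1180, 0.2043, 0.0311), radius l
φ3=240.0°: virtual centre (-0.1191, -0.2063, -0.0208), radius l
|S₂|²−|S₁|² = 0.0029;  |S₃|²−|S₁|² = 0.0034
[-0.6838 0.4086 0.1821]·P = 0.0029;  [-0.6860 -0.4125 0.0783]·P = 0.0034
Cramer: x(z) = -0.0046+0.1905z;  y(z) = -0.0006-0.1269z
sphere 1 gives Az²+Bz+C=0 with A=1.0524, B=0.0331, C=-0.1042;  B²−4AC=0.4396;  roots -0.3307, 0.2993;  negative root z = -0.3307
x = -0.0676, y = 0.0413

(-0.0676, 0.0413, -0.3307)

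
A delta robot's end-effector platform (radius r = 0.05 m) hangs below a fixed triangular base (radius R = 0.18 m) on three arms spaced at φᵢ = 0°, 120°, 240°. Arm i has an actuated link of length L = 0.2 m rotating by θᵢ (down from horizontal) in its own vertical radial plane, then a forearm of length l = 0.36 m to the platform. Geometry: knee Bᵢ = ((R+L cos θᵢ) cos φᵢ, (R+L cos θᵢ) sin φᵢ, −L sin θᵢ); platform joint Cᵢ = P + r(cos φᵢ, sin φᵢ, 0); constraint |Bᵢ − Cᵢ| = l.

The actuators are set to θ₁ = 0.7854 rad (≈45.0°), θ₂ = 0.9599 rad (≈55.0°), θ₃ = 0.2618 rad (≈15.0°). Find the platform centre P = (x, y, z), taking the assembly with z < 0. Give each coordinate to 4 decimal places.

φ1=0.0°: virtual centre (0.2714, 0.0000, -0.1414), radius l
S2 = (0.2447·cos120.0°, 0.2447·sin120.0°, -0.1638) = (-0.1224, 0.2119, -0.1638)
arm 3 at φ=240.0°: (R−r)+L cos θ3 = 0.3232;  S3 = (-0.1616, -0.2799, -0.0518)
|S₂|²−|S₁|² = -0.0069;  |S₃|²−|S₁|² = 0.0135
plane₁₂: -0.7876x+0.4239y+-0.0448z = -0.0069
det = 0.8079;  x = -0.0023+0.0630z,  y = -0.0206+0.2228z
into |P−S₁|² = l²: 1.0536z² + 0.2392z + -0.0343 = 0;  Δ = 0.2017;  z = -0.3266 or 0.0996 → z<0 root = -0.3266
x = -0.0228, y = -0.0933

(-0.0228, -0.0933, -0.3266)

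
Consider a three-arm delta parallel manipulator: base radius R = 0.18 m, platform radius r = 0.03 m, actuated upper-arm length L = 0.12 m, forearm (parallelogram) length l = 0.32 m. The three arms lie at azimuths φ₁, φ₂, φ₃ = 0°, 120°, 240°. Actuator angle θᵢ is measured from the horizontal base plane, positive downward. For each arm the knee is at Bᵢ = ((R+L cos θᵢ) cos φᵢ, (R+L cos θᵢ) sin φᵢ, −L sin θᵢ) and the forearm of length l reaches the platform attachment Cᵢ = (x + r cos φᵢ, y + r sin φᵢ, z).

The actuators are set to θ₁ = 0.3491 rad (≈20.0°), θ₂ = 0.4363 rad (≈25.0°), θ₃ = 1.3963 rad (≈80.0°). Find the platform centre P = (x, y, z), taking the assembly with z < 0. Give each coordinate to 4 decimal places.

φ1=0.0°: virtual centre (0.2628, 0.0000, -0.0410), radius l
centre 2 = (0.2588·cos120.0°, 0.2588·sin120.0°, -0.0507) = (-0.1294, 0.2241, -0.0507)
arm 3 at φ=240.0°: e+L cos θ3 = 0.1708;  centre 3 = (-0.0854, -0.1479, -0.1182)
|centre ₂|²−|centre ₁|² = -0.0012;  |centre ₃|²−|centre ₁|² = -0.0276
[-0.7843 0.4482 -0.0193]·P = -0.0012;  [-0.6964 -0.2959 -0.1543]·P = -0.0276
det = 0.5442;  x = 0.0234+-0.1376z,  y = 0.0382+-0.1976z
sphere 1 gives Az²+Bz+C=0 with A=1.0580, B=0.1329, C=-0.0419;  B²−4AC=0.1952;  roots -0.2716, 0.1460;  negative root z = -0.2716
x = 0.0607, y = 0.0919

(0.0607, 0.0919, -0.2716)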